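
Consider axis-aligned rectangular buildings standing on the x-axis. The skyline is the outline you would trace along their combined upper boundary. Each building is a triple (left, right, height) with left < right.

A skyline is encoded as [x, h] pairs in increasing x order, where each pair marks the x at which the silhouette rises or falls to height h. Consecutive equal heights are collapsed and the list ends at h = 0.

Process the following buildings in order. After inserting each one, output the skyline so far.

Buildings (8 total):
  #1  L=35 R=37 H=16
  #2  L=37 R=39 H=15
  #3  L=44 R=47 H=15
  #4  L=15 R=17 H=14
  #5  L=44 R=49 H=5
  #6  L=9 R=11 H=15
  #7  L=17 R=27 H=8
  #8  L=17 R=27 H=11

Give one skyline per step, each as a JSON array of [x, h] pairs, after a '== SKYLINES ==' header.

== SKYLINES ==
[[35,16],[37,0]]
[[35,16],[37,15],[39,0]]
[[35,16],[37,15],[39,0],[44,15],[47,0]]
[[15,14],[17,0],[35,16],[37,15],[39,0],[44,15],[47,0]]
[[15,14],[17,0],[35,16],[37,15],[39,0],[44,15],[47,5],[49,0]]
[[9,15],[11,0],[15,14],[17,0],[35,16],[37,15],[39,0],[44,15],[47,5],[49,0]]
[[9,15],[11,0],[15,14],[17,8],[27,0],[35,16],[37,15],[39,0],[44,15],[47,5],[49,0]]
[[9,15],[11,0],[15,14],[17,11],[27,0],[35,16],[37,15],[39,0],[44,15],[47,5],[49,0]]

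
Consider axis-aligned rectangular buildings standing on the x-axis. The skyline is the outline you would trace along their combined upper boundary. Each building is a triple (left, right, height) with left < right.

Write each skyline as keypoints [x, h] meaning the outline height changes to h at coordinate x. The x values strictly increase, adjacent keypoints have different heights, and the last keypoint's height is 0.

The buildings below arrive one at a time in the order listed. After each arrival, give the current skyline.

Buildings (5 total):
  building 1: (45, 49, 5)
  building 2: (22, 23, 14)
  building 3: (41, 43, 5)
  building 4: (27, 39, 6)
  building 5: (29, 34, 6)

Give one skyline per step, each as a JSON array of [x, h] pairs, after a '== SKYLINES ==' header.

== SKYLINES ==
[[45,5],[49,0]]
[[22,14],[23,0],[45,5],[49,0]]
[[22,14],[23,0],[41,5],[43,0],[45,5],[49,0]]
[[22,14],[23,0],[27,6],[39,0],[41,5],[43,0],[45,5],[49,0]]
[[22,14],[23,0],[27,6],[39,0],[41,5],[43,0],[45,5],[49,0]]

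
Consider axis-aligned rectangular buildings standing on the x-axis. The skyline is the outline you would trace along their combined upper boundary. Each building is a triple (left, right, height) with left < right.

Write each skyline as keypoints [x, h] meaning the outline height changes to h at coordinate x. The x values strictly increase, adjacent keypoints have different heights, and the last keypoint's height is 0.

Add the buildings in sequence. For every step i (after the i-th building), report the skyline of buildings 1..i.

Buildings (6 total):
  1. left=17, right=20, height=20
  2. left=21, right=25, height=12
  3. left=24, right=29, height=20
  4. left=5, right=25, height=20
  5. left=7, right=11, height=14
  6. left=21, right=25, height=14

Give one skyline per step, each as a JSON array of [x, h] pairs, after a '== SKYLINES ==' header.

== SKYLINES ==
[[17,20],[20,0]]
[[17,20],[20,0],[21,12],[25,0]]
[[17,20],[20,0],[21,12],[24,20],[29,0]]
[[5,20],[29,0]]
[[5,20],[29,0]]
[[5,20],[29,0]]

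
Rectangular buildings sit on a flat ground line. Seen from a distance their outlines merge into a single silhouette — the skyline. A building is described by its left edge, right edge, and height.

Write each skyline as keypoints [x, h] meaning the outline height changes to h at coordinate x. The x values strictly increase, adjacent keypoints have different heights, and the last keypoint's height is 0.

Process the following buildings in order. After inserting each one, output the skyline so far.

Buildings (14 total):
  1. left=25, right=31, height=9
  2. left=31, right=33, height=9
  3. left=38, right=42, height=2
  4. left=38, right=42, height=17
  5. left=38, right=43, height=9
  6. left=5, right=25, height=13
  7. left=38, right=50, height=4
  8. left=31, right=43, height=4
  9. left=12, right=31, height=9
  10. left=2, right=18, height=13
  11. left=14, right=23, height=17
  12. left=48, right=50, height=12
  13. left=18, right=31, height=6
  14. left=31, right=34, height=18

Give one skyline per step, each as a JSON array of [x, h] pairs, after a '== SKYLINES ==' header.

== SKYLINES ==
[[25,9],[31,0]]
[[25,9],[33,0]]
[[25,9],[33,0],[38,2],[42,0]]
[[25,9],[33,0],[38,17],[42,0]]
[[25,9],[33,0],[38,17],[42,9],[43,0]]
[[5,13],[25,9],[33,0],[38,17],[42,9],[43,0]]
[[5,13],[25,9],[33,0],[38,17],[42,9],[43,4],[50,0]]
[[5,13],[25,9],[33,4],[38,17],[42,9],[43,4],[50,0]]
[[5,13],[25,9],[33,4],[38,17],[42,9],[43,4],[50,0]]
[[2,13],[25,9],[33,4],[38,17],[42,9],[43,4],[50,0]]
[[2,13],[14,17],[23,13],[25,9],[33,4],[38,17],[42,9],[43,4],[50,0]]
[[2,13],[14,17],[23,13],[25,9],[33,4],[38,17],[42,9],[43,4],[48,12],[50,0]]
[[2,13],[14,17],[23,13],[25,9],[33,4],[38,17],[42,9],[43,4],[48,12],[50,0]]
[[2,13],[14,17],[23,13],[25,9],[31,18],[34,4],[38,17],[42,9],[43,4],[48,12],[50,0]]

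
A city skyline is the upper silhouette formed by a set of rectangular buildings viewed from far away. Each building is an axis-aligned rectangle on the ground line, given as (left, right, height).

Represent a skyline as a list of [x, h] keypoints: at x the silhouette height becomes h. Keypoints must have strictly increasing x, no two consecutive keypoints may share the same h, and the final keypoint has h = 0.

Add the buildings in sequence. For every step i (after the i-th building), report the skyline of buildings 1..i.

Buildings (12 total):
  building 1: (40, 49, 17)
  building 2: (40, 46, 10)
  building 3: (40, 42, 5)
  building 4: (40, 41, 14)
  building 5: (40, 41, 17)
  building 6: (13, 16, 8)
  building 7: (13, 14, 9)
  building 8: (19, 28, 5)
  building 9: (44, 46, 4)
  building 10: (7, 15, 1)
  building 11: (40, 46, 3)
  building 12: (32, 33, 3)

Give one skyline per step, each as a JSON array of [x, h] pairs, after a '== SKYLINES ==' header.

== SKYLINES ==
[[40,17],[49,0]]
[[40,17],[49,0]]
[[40,17],[49,0]]
[[40,17],[49,0]]
[[40,17],[49,0]]
[[13,8],[16,0],[40,17],[49,0]]
[[13,9],[14,8],[16,0],[40,17],[49,0]]
[[13,9],[14,8],[16,0],[19,5],[28,0],[40,17],[49,0]]
[[13,9],[14,8],[16,0],[19,5],[28,0],[40,17],[49,0]]
[[7,1],[13,9],[14,8],[16,0],[19,5],[28,0],[40,17],[49,0]]
[[7,1],[13,9],[14,8],[16,0],[19,5],[28,0],[40,17],[49,0]]
[[7,1],[13,9],[14,8],[16,0],[19,5],[28,0],[32,3],[33,0],[40,17],[49,0]]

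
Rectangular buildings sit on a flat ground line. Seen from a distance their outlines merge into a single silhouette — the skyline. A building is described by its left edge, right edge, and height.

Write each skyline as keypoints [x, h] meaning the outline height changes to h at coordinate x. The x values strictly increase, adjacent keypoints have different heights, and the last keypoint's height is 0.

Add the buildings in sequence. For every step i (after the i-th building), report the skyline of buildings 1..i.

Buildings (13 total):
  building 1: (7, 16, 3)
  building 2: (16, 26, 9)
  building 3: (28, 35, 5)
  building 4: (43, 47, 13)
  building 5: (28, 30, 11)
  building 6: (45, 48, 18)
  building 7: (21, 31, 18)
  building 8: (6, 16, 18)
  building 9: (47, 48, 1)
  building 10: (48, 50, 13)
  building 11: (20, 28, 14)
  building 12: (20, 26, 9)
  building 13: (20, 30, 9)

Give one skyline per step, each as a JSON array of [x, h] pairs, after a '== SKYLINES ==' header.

== SKYLINES ==
[[7,3],[16,0]]
[[7,3],[16,9],[26,0]]
[[7,3],[16,9],[26,0],[28,5],[35,0]]
[[7,3],[16,9],[26,0],[28,5],[35,0],[43,13],[47,0]]
[[7,3],[16,9],[26,0],[28,11],[30,5],[35,0],[43,13],[47,0]]
[[7,3],[16,9],[26,0],[28,11],[30,5],[35,0],[43,13],[45,18],[48,0]]
[[7,3],[16,9],[21,18],[31,5],[35,0],[43,13],[45,18],[48,0]]
[[6,18],[16,9],[21,18],[31,5],[35,0],[43,13],[45,18],[48,0]]
[[6,18],[16,9],[21,18],[31,5],[35,0],[43,13],[45,18],[48,0]]
[[6,18],[16,9],[21,18],[31,5],[35,0],[43,13],[45,18],[48,13],[50,0]]
[[6,18],[16,9],[20,14],[21,18],[31,5],[35,0],[43,13],[45,18],[48,13],[50,0]]
[[6,18],[16,9],[20,14],[21,18],[31,5],[35,0],[43,13],[45,18],[48,13],[50,0]]
[[6,18],[16,9],[20,14],[21,18],[31,5],[35,0],[43,13],[45,18],[48,13],[50,0]]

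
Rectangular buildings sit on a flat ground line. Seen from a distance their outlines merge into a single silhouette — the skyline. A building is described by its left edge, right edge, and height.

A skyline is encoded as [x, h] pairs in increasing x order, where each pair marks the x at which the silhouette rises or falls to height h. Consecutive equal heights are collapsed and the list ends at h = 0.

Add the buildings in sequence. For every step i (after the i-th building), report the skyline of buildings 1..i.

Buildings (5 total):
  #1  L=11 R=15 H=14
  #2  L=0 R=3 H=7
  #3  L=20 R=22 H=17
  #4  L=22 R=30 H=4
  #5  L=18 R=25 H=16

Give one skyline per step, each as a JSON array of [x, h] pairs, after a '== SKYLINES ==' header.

== SKYLINES ==
[[11,14],[15,0]]
[[0,7],[3,0],[11,14],[15,0]]
[[0,7],[3,0],[11,14],[15,0],[20,17],[22,0]]
[[0,7],[3,0],[11,14],[15,0],[20,17],[22,4],[30,0]]
[[0,7],[3,0],[11,14],[15,0],[18,16],[20,17],[22,16],[25,4],[30,0]]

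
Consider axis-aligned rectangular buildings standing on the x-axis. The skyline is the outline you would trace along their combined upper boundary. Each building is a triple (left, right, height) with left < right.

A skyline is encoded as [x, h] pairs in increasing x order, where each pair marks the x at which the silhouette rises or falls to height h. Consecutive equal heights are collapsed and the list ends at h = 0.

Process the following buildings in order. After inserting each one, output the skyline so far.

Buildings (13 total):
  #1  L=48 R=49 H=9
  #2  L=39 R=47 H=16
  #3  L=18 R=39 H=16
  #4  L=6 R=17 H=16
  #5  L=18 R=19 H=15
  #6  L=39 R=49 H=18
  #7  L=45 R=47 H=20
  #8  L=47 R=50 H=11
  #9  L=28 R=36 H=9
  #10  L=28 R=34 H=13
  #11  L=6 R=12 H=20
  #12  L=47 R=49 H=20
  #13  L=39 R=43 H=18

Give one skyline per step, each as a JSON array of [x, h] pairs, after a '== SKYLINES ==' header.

== SKYLINES ==
[[48,9],[49,0]]
[[39,16],[47,0],[48,9],[49,0]]
[[18,16],[47,0],[48,9],[49,0]]
[[6,16],[17,0],[18,16],[47,0],[48,9],[49,0]]
[[6,16],[17,0],[18,16],[47,0],[48,9],[49,0]]
[[6,16],[17,0],[18,16],[39,18],[49,0]]
[[6,16],[17,0],[18,16],[39,18],[45,20],[47,18],[49,0]]
[[6,16],[17,0],[18,16],[39,18],[45,20],[47,18],[49,11],[50,0]]
[[6,16],[17,0],[18,16],[39,18],[45,20],[47,18],[49,11],[50,0]]
[[6,16],[17,0],[18,16],[39,18],[45,20],[47,18],[49,11],[50,0]]
[[6,20],[12,16],[17,0],[18,16],[39,18],[45,20],[47,18],[49,11],[50,0]]
[[6,20],[12,16],[17,0],[18,16],[39,18],[45,20],[49,11],[50,0]]
[[6,20],[12,16],[17,0],[18,16],[39,18],[45,20],[49,11],[50,0]]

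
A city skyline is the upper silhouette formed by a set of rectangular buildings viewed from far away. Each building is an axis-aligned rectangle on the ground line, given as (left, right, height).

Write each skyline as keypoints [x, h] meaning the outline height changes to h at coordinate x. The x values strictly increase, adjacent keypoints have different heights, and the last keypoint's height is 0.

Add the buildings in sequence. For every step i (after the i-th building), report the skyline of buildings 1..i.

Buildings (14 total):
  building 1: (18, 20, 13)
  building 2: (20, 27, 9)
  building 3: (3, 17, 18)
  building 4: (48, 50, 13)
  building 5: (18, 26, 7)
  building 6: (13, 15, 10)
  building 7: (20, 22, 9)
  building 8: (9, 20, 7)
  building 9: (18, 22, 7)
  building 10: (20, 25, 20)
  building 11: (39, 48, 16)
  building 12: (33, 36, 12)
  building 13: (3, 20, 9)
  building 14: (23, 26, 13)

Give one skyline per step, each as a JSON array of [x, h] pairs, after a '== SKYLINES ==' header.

== SKYLINES ==
[[18,13],[20,0]]
[[18,13],[20,9],[27,0]]
[[3,18],[17,0],[18,13],[20,9],[27,0]]
[[3,18],[17,0],[18,13],[20,9],[27,0],[48,13],[50,0]]
[[3,18],[17,0],[18,13],[20,9],[27,0],[48,13],[50,0]]
[[3,18],[17,0],[18,13],[20,9],[27,0],[48,13],[50,0]]
[[3,18],[17,0],[18,13],[20,9],[27,0],[48,13],[50,0]]
[[3,18],[17,7],[18,13],[20,9],[27,0],[48,13],[50,0]]
[[3,18],[17,7],[18,13],[20,9],[27,0],[48,13],[50,0]]
[[3,18],[17,7],[18,13],[20,20],[25,9],[27,0],[48,13],[50,0]]
[[3,18],[17,7],[18,13],[20,20],[25,9],[27,0],[39,16],[48,13],[50,0]]
[[3,18],[17,7],[18,13],[20,20],[25,9],[27,0],[33,12],[36,0],[39,16],[48,13],[50,0]]
[[3,18],[17,9],[18,13],[20,20],[25,9],[27,0],[33,12],[36,0],[39,16],[48,13],[50,0]]
[[3,18],[17,9],[18,13],[20,20],[25,13],[26,9],[27,0],[33,12],[36,0],[39,16],[48,13],[50,0]]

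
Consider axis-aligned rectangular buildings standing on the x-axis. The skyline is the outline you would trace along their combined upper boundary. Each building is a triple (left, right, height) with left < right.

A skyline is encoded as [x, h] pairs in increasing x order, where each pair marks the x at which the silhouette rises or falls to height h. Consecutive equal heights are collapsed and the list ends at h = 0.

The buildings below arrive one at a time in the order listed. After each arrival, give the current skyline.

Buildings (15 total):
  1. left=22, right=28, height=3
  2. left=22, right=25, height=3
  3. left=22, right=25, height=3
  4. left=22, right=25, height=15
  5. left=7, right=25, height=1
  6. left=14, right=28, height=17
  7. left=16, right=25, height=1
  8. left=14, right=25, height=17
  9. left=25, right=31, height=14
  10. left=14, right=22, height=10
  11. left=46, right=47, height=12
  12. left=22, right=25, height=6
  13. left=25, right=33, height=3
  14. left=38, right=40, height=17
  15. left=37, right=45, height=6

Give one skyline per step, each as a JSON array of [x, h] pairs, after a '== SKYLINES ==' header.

== SKYLINES ==
[[22,3],[28,0]]
[[22,3],[28,0]]
[[22,3],[28,0]]
[[22,15],[25,3],[28,0]]
[[7,1],[22,15],[25,3],[28,0]]
[[7,1],[14,17],[28,0]]
[[7,1],[14,17],[28,0]]
[[7,1],[14,17],[28,0]]
[[7,1],[14,17],[28,14],[31,0]]
[[7,1],[14,17],[28,14],[31,0]]
[[7,1],[14,17],[28,14],[31,0],[46,12],[47,0]]
[[7,1],[14,17],[28,14],[31,0],[46,12],[47,0]]
[[7,1],[14,17],[28,14],[31,3],[33,0],[46,12],[47,0]]
[[7,1],[14,17],[28,14],[31,3],[33,0],[38,17],[40,0],[46,12],[47,0]]
[[7,1],[14,17],[28,14],[31,3],[33,0],[37,6],[38,17],[40,6],[45,0],[46,12],[47,0]]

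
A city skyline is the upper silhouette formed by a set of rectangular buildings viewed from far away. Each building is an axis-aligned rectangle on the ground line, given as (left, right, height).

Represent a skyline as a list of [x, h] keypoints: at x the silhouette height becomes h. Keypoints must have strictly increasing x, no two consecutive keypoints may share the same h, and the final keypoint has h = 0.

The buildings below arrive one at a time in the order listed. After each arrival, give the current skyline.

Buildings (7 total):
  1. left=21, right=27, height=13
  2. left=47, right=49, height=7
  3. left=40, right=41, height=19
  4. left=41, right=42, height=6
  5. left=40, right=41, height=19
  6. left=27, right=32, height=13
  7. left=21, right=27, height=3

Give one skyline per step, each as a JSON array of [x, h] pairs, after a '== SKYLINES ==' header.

== SKYLINES ==
[[21,13],[27,0]]
[[21,13],[27,0],[47,7],[49,0]]
[[21,13],[27,0],[40,19],[41,0],[47,7],[49,0]]
[[21,13],[27,0],[40,19],[41,6],[42,0],[47,7],[49,0]]
[[21,13],[27,0],[40,19],[41,6],[42,0],[47,7],[49,0]]
[[21,13],[32,0],[40,19],[41,6],[42,0],[47,7],[49,0]]
[[21,13],[32,0],[40,19],[41,6],[42,0],[47,7],[49,0]]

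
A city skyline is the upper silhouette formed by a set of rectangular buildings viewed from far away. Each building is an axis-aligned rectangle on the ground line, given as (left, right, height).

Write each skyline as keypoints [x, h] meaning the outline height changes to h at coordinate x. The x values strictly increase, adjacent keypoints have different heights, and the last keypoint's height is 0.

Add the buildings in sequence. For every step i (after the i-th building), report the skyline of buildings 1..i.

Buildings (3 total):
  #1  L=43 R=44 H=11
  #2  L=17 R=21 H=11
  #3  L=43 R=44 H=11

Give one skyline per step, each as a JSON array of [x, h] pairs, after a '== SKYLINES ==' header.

== SKYLINES ==
[[43,11],[44,0]]
[[17,11],[21,0],[43,11],[44,0]]
[[17,11],[21,0],[43,11],[44,0]]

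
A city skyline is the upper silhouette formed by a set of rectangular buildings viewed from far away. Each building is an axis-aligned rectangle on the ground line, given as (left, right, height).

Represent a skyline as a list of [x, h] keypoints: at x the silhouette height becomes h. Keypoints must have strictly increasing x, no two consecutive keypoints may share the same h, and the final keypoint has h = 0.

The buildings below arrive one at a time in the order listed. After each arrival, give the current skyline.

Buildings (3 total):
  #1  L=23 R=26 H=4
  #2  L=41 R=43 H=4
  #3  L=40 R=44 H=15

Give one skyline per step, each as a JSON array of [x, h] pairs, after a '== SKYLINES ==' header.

== SKYLINES ==
[[23,4],[26,0]]
[[23,4],[26,0],[41,4],[43,0]]
[[23,4],[26,0],[40,15],[44,0]]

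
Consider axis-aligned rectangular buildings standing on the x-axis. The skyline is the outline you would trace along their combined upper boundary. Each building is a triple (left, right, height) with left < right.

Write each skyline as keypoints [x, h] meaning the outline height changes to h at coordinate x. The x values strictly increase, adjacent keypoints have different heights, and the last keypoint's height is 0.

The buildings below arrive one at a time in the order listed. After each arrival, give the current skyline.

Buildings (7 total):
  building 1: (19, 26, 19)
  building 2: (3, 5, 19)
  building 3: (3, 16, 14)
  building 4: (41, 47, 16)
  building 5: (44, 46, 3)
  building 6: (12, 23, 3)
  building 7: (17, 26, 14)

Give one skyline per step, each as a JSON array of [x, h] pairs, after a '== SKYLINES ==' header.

== SKYLINES ==
[[19,19],[26,0]]
[[3,19],[5,0],[19,19],[26,0]]
[[3,19],[5,14],[16,0],[19,19],[26,0]]
[[3,19],[5,14],[16,0],[19,19],[26,0],[41,16],[47,0]]
[[3,19],[5,14],[16,0],[19,19],[26,0],[41,16],[47,0]]
[[3,19],[5,14],[16,3],[19,19],[26,0],[41,16],[47,0]]
[[3,19],[5,14],[16,3],[17,14],[19,19],[26,0],[41,16],[47,0]]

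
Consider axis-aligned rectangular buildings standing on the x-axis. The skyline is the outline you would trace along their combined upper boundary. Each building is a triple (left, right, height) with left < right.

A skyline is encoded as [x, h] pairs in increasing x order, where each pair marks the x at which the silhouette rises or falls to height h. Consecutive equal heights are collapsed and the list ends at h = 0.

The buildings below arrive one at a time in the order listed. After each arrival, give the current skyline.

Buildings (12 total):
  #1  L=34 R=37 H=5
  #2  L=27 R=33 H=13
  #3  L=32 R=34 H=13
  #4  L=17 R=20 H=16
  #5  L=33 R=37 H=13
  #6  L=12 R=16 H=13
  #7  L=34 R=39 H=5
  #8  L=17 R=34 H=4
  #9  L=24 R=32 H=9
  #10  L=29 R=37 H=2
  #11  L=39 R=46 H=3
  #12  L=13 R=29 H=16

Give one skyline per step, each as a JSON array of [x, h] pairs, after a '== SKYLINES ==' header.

== SKYLINES ==
[[34,5],[37,0]]
[[27,13],[33,0],[34,5],[37,0]]
[[27,13],[34,5],[37,0]]
[[17,16],[20,0],[27,13],[34,5],[37,0]]
[[17,16],[20,0],[27,13],[37,0]]
[[12,13],[16,0],[17,16],[20,0],[27,13],[37,0]]
[[12,13],[16,0],[17,16],[20,0],[27,13],[37,5],[39,0]]
[[12,13],[16,0],[17,16],[20,4],[27,13],[37,5],[39,0]]
[[12,13],[16,0],[17,16],[20,4],[24,9],[27,13],[37,5],[39,0]]
[[12,13],[16,0],[17,16],[20,4],[24,9],[27,13],[37,5],[39,0]]
[[12,13],[16,0],[17,16],[20,4],[24,9],[27,13],[37,5],[39,3],[46,0]]
[[12,13],[13,16],[29,13],[37,5],[39,3],[46,0]]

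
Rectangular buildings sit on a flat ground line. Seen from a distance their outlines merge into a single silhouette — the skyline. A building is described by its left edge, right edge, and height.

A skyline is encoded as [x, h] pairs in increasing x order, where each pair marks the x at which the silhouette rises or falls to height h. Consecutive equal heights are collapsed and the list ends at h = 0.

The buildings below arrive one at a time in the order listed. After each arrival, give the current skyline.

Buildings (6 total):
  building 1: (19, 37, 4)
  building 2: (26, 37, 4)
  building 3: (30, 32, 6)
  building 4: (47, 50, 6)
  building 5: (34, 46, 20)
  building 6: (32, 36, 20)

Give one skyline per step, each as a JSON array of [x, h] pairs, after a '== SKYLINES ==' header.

== SKYLINES ==
[[19,4],[37,0]]
[[19,4],[37,0]]
[[19,4],[30,6],[32,4],[37,0]]
[[19,4],[30,6],[32,4],[37,0],[47,6],[50,0]]
[[19,4],[30,6],[32,4],[34,20],[46,0],[47,6],[50,0]]
[[19,4],[30,6],[32,20],[46,0],[47,6],[50,0]]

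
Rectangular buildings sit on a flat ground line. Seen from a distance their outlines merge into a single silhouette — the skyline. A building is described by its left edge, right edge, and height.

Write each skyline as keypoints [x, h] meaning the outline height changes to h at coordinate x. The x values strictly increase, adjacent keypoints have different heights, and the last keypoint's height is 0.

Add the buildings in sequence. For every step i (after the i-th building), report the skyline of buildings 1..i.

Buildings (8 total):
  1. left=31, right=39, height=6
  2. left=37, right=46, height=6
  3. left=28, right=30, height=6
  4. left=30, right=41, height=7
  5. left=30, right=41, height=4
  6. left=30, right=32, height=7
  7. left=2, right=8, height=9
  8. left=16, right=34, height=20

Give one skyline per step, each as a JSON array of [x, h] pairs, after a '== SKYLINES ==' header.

== SKYLINES ==
[[31,6],[39,0]]
[[31,6],[46,0]]
[[28,6],[30,0],[31,6],[46,0]]
[[28,6],[30,7],[41,6],[46,0]]
[[28,6],[30,7],[41,6],[46,0]]
[[28,6],[30,7],[41,6],[46,0]]
[[2,9],[8,0],[28,6],[30,7],[41,6],[46,0]]
[[2,9],[8,0],[16,20],[34,7],[41,6],[46,0]]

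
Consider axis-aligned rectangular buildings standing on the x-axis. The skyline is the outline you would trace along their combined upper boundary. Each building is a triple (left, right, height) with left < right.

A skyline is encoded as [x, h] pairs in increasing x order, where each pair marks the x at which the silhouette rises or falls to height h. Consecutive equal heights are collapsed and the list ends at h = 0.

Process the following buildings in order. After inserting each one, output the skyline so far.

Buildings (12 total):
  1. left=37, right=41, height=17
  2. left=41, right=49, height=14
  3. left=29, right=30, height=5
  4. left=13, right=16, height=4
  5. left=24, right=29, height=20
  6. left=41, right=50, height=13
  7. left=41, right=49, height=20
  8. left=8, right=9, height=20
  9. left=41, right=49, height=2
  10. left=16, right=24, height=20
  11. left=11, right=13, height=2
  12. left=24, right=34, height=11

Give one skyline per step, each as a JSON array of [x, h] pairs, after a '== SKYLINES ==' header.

== SKYLINES ==
[[37,17],[41,0]]
[[37,17],[41,14],[49,0]]
[[29,5],[30,0],[37,17],[41,14],[49,0]]
[[13,4],[16,0],[29,5],[30,0],[37,17],[41,14],[49,0]]
[[13,4],[16,0],[24,20],[29,5],[30,0],[37,17],[41,14],[49,0]]
[[13,4],[16,0],[24,20],[29,5],[30,0],[37,17],[41,14],[49,13],[50,0]]
[[13,4],[16,0],[24,20],[29,5],[30,0],[37,17],[41,20],[49,13],[50,0]]
[[8,20],[9,0],[13,4],[16,0],[24,20],[29,5],[30,0],[37,17],[41,20],[49,13],[50,0]]
[[8,20],[9,0],[13,4],[16,0],[24,20],[29,5],[30,0],[37,17],[41,20],[49,13],[50,0]]
[[8,20],[9,0],[13,4],[16,20],[29,5],[30,0],[37,17],[41,20],[49,13],[50,0]]
[[8,20],[9,0],[11,2],[13,4],[16,20],[29,5],[30,0],[37,17],[41,20],[49,13],[50,0]]
[[8,20],[9,0],[11,2],[13,4],[16,20],[29,11],[34,0],[37,17],[41,20],[49,13],[50,0]]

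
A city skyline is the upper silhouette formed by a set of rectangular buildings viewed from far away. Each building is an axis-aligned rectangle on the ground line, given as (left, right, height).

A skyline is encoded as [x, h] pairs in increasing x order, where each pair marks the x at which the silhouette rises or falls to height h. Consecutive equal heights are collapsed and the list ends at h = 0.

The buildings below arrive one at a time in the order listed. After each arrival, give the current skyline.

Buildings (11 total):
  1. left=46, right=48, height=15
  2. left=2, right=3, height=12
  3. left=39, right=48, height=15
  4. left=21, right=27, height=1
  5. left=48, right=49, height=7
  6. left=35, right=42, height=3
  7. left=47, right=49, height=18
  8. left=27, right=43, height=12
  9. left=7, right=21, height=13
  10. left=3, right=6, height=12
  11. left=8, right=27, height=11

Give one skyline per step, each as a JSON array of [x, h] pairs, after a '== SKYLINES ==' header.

== SKYLINES ==
[[46,15],[48,0]]
[[2,12],[3,0],[46,15],[48,0]]
[[2,12],[3,0],[39,15],[48,0]]
[[2,12],[3,0],[21,1],[27,0],[39,15],[48,0]]
[[2,12],[3,0],[21,1],[27,0],[39,15],[48,7],[49,0]]
[[2,12],[3,0],[21,1],[27,0],[35,3],[39,15],[48,7],[49,0]]
[[2,12],[3,0],[21,1],[27,0],[35,3],[39,15],[47,18],[49,0]]
[[2,12],[3,0],[21,1],[27,12],[39,15],[47,18],[49,0]]
[[2,12],[3,0],[7,13],[21,1],[27,12],[39,15],[47,18],[49,0]]
[[2,12],[6,0],[7,13],[21,1],[27,12],[39,15],[47,18],[49,0]]
[[2,12],[6,0],[7,13],[21,11],[27,12],[39,15],[47,18],[49,0]]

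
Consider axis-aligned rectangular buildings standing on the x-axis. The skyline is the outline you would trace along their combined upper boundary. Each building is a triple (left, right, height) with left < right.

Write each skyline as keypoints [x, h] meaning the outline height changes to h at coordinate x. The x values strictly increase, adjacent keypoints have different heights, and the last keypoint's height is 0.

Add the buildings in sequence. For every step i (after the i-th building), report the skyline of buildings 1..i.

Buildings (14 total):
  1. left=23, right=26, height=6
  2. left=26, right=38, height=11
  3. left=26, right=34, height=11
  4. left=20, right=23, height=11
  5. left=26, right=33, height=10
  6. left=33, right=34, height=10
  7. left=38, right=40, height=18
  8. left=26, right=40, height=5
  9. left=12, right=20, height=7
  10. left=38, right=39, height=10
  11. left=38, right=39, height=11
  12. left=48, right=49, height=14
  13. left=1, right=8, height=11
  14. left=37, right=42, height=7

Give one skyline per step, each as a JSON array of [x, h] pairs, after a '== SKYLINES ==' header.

== SKYLINES ==
[[23,6],[26,0]]
[[23,6],[26,11],[38,0]]
[[23,6],[26,11],[38,0]]
[[20,11],[23,6],[26,11],[38,0]]
[[20,11],[23,6],[26,11],[38,0]]
[[20,11],[23,6],[26,11],[38,0]]
[[20,11],[23,6],[26,11],[38,18],[40,0]]
[[20,11],[23,6],[26,11],[38,18],[40,0]]
[[12,7],[20,11],[23,6],[26,11],[38,18],[40,0]]
[[12,7],[20,11],[23,6],[26,11],[38,18],[40,0]]
[[12,7],[20,11],[23,6],[26,11],[38,18],[40,0]]
[[12,7],[20,11],[23,6],[26,11],[38,18],[40,0],[48,14],[49,0]]
[[1,11],[8,0],[12,7],[20,11],[23,6],[26,11],[38,18],[40,0],[48,14],[49,0]]
[[1,11],[8,0],[12,7],[20,11],[23,6],[26,11],[38,18],[40,7],[42,0],[48,14],[49,0]]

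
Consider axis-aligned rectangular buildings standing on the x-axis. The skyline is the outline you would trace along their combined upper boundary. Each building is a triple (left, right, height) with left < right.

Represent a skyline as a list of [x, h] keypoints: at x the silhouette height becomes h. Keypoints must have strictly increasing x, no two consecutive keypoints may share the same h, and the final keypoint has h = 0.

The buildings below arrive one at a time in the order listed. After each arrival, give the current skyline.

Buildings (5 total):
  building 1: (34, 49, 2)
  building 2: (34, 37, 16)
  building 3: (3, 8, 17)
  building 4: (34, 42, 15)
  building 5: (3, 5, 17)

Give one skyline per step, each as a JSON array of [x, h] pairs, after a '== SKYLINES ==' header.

== SKYLINES ==
[[34,2],[49,0]]
[[34,16],[37,2],[49,0]]
[[3,17],[8,0],[34,16],[37,2],[49,0]]
[[3,17],[8,0],[34,16],[37,15],[42,2],[49,0]]
[[3,17],[8,0],[34,16],[37,15],[42,2],[49,0]]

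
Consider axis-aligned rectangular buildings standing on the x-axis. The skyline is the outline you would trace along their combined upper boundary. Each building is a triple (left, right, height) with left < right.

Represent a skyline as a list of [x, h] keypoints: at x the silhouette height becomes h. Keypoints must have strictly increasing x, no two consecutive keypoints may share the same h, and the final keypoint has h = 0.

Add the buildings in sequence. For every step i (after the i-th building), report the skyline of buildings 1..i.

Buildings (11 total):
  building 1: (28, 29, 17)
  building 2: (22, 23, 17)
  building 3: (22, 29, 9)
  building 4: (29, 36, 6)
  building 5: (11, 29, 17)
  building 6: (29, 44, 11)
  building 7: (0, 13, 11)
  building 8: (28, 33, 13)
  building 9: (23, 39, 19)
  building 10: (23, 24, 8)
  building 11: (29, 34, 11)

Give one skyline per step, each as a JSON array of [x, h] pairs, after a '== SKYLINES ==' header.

== SKYLINES ==
[[28,17],[29,0]]
[[22,17],[23,0],[28,17],[29,0]]
[[22,17],[23,9],[28,17],[29,0]]
[[22,17],[23,9],[28,17],[29,6],[36,0]]
[[11,17],[29,6],[36,0]]
[[11,17],[29,11],[44,0]]
[[0,11],[11,17],[29,11],[44,0]]
[[0,11],[11,17],[29,13],[33,11],[44,0]]
[[0,11],[11,17],[23,19],[39,11],[44,0]]
[[0,11],[11,17],[23,19],[39,11],[44,0]]
[[0,11],[11,17],[23,19],[39,11],[44,0]]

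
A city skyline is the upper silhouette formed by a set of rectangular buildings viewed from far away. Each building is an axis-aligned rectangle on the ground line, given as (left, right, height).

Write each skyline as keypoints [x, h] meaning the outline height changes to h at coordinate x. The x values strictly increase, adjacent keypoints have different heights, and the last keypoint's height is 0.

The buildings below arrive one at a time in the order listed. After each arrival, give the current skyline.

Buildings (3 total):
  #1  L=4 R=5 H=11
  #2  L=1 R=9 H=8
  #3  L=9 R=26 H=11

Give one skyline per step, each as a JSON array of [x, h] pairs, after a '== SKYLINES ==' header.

== SKYLINES ==
[[4,11],[5,0]]
[[1,8],[4,11],[5,8],[9,0]]
[[1,8],[4,11],[5,8],[9,11],[26,0]]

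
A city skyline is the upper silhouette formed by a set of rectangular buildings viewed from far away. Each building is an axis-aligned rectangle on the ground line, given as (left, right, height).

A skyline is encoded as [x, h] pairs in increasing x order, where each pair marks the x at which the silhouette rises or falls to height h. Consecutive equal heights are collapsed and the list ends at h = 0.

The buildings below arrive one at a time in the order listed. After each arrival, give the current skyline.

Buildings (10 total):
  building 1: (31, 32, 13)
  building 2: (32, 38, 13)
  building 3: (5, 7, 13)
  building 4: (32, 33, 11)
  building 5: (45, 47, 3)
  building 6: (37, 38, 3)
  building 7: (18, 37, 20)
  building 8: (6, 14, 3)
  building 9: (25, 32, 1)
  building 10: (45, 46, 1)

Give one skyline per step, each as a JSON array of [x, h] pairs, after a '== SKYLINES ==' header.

== SKYLINES ==
[[31,13],[32,0]]
[[31,13],[38,0]]
[[5,13],[7,0],[31,13],[38,0]]
[[5,13],[7,0],[31,13],[38,0]]
[[5,13],[7,0],[31,13],[38,0],[45,3],[47,0]]
[[5,13],[7,0],[31,13],[38,0],[45,3],[47,0]]
[[5,13],[7,0],[18,20],[37,13],[38,0],[45,3],[47,0]]
[[5,13],[7,3],[14,0],[18,20],[37,13],[38,0],[45,3],[47,0]]
[[5,13],[7,3],[14,0],[18,20],[37,13],[38,0],[45,3],[47,0]]
[[5,13],[7,3],[14,0],[18,20],[37,13],[38,0],[45,3],[47,0]]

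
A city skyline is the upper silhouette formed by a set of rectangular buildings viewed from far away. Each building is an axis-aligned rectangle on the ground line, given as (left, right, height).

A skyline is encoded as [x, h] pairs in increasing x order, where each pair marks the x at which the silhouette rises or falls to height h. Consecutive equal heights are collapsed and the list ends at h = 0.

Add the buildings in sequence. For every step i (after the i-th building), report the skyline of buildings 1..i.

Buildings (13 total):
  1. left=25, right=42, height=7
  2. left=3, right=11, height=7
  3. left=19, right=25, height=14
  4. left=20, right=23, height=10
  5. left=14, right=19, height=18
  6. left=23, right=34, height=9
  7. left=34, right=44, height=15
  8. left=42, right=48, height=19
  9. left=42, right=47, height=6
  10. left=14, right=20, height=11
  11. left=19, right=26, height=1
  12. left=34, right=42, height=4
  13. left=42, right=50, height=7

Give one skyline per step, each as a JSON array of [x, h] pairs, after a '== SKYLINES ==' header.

== SKYLINES ==
[[25,7],[42,0]]
[[3,7],[11,0],[25,7],[42,0]]
[[3,7],[11,0],[19,14],[25,7],[42,0]]
[[3,7],[11,0],[19,14],[25,7],[42,0]]
[[3,7],[11,0],[14,18],[19,14],[25,7],[42,0]]
[[3,7],[11,0],[14,18],[19,14],[25,9],[34,7],[42,0]]
[[3,7],[11,0],[14,18],[19,14],[25,9],[34,15],[44,0]]
[[3,7],[11,0],[14,18],[19,14],[25,9],[34,15],[42,19],[48,0]]
[[3,7],[11,0],[14,18],[19,14],[25,9],[34,15],[42,19],[48,0]]
[[3,7],[11,0],[14,18],[19,14],[25,9],[34,15],[42,19],[48,0]]
[[3,7],[11,0],[14,18],[19,14],[25,9],[34,15],[42,19],[48,0]]
[[3,7],[11,0],[14,18],[19,14],[25,9],[34,15],[42,19],[48,0]]
[[3,7],[11,0],[14,18],[19,14],[25,9],[34,15],[42,19],[48,7],[50,0]]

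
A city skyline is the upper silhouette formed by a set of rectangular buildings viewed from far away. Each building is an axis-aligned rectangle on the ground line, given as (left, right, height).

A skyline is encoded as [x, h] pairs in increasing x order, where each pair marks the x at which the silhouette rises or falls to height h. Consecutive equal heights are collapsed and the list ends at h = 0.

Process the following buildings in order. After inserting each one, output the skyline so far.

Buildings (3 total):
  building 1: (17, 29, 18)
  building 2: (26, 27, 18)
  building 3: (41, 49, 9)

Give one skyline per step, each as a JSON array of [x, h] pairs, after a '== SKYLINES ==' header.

== SKYLINES ==
[[17,18],[29,0]]
[[17,18],[29,0]]
[[17,18],[29,0],[41,9],[49,0]]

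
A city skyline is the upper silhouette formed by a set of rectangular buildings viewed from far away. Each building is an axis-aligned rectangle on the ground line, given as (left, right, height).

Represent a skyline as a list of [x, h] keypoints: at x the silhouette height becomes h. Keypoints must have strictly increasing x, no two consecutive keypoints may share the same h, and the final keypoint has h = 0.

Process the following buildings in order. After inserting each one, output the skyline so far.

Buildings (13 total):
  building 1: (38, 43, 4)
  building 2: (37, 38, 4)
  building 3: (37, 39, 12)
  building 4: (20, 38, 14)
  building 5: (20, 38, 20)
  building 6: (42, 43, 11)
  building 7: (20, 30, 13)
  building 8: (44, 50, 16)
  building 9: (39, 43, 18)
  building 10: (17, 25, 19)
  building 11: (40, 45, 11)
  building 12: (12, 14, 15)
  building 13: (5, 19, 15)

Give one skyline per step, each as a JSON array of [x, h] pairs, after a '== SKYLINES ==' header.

== SKYLINES ==
[[38,4],[43,0]]
[[37,4],[43,0]]
[[37,12],[39,4],[43,0]]
[[20,14],[38,12],[39,4],[43,0]]
[[20,20],[38,12],[39,4],[43,0]]
[[20,20],[38,12],[39,4],[42,11],[43,0]]
[[20,20],[38,12],[39,4],[42,11],[43,0]]
[[20,20],[38,12],[39,4],[42,11],[43,0],[44,16],[50,0]]
[[20,20],[38,12],[39,18],[43,0],[44,16],[50,0]]
[[17,19],[20,20],[38,12],[39,18],[43,0],[44,16],[50,0]]
[[17,19],[20,20],[38,12],[39,18],[43,11],[44,16],[50,0]]
[[12,15],[14,0],[17,19],[20,20],[38,12],[39,18],[43,11],[44,16],[50,0]]
[[5,15],[17,19],[20,20],[38,12],[39,18],[43,11],[44,16],[50,0]]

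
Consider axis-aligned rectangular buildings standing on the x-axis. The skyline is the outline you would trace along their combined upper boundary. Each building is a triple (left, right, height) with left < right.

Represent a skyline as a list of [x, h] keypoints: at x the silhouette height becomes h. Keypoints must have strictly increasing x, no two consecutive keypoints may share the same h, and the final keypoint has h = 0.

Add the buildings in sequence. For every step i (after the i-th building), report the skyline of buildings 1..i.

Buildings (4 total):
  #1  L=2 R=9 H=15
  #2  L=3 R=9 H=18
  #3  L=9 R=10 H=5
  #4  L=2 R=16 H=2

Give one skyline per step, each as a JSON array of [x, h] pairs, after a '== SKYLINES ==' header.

== SKYLINES ==
[[2,15],[9,0]]
[[2,15],[3,18],[9,0]]
[[2,15],[3,18],[9,5],[10,0]]
[[2,15],[3,18],[9,5],[10,2],[16,0]]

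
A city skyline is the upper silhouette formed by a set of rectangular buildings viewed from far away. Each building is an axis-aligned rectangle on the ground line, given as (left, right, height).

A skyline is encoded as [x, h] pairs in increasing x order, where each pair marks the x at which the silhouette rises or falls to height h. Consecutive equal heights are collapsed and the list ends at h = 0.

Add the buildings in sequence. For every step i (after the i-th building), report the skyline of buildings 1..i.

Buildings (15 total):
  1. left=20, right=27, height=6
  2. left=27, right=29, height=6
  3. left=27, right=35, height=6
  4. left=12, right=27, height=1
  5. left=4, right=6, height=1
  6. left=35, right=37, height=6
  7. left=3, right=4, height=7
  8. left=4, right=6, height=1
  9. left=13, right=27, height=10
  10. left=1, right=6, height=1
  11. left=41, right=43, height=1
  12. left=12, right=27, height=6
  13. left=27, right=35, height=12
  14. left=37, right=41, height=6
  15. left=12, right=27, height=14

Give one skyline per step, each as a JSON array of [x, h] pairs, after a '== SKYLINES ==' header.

== SKYLINES ==
[[20,6],[27,0]]
[[20,6],[29,0]]
[[20,6],[35,0]]
[[12,1],[20,6],[35,0]]
[[4,1],[6,0],[12,1],[20,6],[35,0]]
[[4,1],[6,0],[12,1],[20,6],[37,0]]
[[3,7],[4,1],[6,0],[12,1],[20,6],[37,0]]
[[3,7],[4,1],[6,0],[12,1],[20,6],[37,0]]
[[3,7],[4,1],[6,0],[12,1],[13,10],[27,6],[37,0]]
[[1,1],[3,7],[4,1],[6,0],[12,1],[13,10],[27,6],[37,0]]
[[1,1],[3,7],[4,1],[6,0],[12,1],[13,10],[27,6],[37,0],[41,1],[43,0]]
[[1,1],[3,7],[4,1],[6,0],[12,6],[13,10],[27,6],[37,0],[41,1],[43,0]]
[[1,1],[3,7],[4,1],[6,0],[12,6],[13,10],[27,12],[35,6],[37,0],[41,1],[43,0]]
[[1,1],[3,7],[4,1],[6,0],[12,6],[13,10],[27,12],[35,6],[41,1],[43,0]]
[[1,1],[3,7],[4,1],[6,0],[12,14],[27,12],[35,6],[41,1],[43,0]]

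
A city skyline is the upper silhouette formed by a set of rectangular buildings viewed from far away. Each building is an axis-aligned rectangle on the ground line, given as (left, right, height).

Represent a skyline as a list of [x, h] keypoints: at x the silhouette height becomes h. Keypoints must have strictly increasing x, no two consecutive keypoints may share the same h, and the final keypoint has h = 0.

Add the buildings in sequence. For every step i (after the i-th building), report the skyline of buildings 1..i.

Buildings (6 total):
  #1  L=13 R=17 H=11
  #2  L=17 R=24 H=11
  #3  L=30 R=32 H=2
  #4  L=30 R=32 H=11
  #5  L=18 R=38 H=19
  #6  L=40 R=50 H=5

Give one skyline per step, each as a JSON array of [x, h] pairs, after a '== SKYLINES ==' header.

== SKYLINES ==
[[13,11],[17,0]]
[[13,11],[24,0]]
[[13,11],[24,0],[30,2],[32,0]]
[[13,11],[24,0],[30,11],[32,0]]
[[13,11],[18,19],[38,0]]
[[13,11],[18,19],[38,0],[40,5],[50,0]]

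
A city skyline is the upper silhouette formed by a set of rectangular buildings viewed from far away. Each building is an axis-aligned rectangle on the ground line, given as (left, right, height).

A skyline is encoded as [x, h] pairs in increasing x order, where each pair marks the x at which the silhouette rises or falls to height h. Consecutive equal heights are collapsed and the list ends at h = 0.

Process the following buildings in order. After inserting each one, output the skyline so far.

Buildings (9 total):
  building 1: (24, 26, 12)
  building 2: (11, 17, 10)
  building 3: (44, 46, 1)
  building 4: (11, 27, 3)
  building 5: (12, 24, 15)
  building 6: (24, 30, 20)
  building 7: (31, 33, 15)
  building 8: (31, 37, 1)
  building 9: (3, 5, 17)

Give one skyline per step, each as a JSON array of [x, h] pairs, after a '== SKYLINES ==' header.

== SKYLINES ==
[[24,12],[26,0]]
[[11,10],[17,0],[24,12],[26,0]]
[[11,10],[17,0],[24,12],[26,0],[44,1],[46,0]]
[[11,10],[17,3],[24,12],[26,3],[27,0],[44,1],[46,0]]
[[11,10],[12,15],[24,12],[26,3],[27,0],[44,1],[46,0]]
[[11,10],[12,15],[24,20],[30,0],[44,1],[46,0]]
[[11,10],[12,15],[24,20],[30,0],[31,15],[33,0],[44,1],[46,0]]
[[11,10],[12,15],[24,20],[30,0],[31,15],[33,1],[37,0],[44,1],[46,0]]
[[3,17],[5,0],[11,10],[12,15],[24,20],[30,0],[31,15],[33,1],[37,0],[44,1],[46,0]]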